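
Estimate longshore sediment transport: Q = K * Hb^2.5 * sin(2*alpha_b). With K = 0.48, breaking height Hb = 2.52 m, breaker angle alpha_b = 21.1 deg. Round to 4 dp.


Q = K * Hb^2.5 * sin(2 * alpha_b)
Hb^2.5 = 2.52^2.5 = 10.080947
sin(2 * 21.1) = sin(42.2) = 0.671721
Q = 0.48 * 10.080947 * 0.671721
Q = 3.2504 m^3/s

3.2504


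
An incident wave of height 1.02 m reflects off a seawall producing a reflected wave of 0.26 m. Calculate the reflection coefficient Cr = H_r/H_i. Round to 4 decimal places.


Cr = H_r / H_i
Cr = 0.26 / 1.02
Cr = 0.2549

0.2549


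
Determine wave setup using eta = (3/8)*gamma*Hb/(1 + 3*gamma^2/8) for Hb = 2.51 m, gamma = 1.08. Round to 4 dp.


eta = (3/8) * gamma * Hb / (1 + 3*gamma^2/8)
Numerator = (3/8) * 1.08 * 2.51 = 1.016550
Denominator = 1 + 3*1.08^2/8 = 1 + 0.437400 = 1.437400
eta = 1.016550 / 1.437400
eta = 0.7072 m

0.7072


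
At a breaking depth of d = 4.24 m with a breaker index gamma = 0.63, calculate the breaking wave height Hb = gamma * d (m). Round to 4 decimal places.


Hb = gamma * d
Hb = 0.63 * 4.24
Hb = 2.6712 m

2.6712


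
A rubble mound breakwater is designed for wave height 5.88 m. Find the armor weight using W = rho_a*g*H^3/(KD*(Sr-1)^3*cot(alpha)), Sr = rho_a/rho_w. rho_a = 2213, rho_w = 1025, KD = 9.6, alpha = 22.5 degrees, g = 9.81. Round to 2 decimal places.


Sr = rho_a / rho_w = 2213 / 1025 = 2.159024
(Sr - 1) = 1.159024
(Sr - 1)^3 = 1.556961
cot(22.5) = 1 / tan(22.5) = 1 / 0.414214 = 2.414214
Numerator = 2213 * 9.81 * 5.88^3 = 4413492.5673
Denominator = 9.6 * 1.556961 * 2.414214 = 36.084828
W = 4413492.5673 / 36.084828
W = 122308.81 N

122308.81


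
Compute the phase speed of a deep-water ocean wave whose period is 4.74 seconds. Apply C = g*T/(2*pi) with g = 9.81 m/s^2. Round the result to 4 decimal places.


We use the deep-water celerity formula:
C = g * T / (2 * pi)
C = 9.81 * 4.74 / (2 * 3.14159...)
C = 46.499400 / 6.283185
C = 7.4006 m/s

7.4006


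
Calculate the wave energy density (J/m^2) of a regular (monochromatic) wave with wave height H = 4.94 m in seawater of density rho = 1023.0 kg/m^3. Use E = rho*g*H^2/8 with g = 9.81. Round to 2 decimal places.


E = (1/8) * rho * g * H^2
E = (1/8) * 1023.0 * 9.81 * 4.94^2
E = 0.125 * 1023.0 * 9.81 * 24.4036
E = 30613.19 J/m^2

30613.19


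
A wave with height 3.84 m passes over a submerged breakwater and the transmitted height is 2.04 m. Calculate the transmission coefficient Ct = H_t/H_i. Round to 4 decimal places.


Ct = H_t / H_i
Ct = 2.04 / 3.84
Ct = 0.5313

0.5313


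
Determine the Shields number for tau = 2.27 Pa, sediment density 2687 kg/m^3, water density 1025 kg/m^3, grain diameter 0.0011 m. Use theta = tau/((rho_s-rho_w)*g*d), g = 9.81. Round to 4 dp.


theta = tau / ((rho_s - rho_w) * g * d)
rho_s - rho_w = 2687 - 1025 = 1662
Denominator = 1662 * 9.81 * 0.0011 = 17.934642
theta = 2.27 / 17.934642
theta = 0.1266

0.1266


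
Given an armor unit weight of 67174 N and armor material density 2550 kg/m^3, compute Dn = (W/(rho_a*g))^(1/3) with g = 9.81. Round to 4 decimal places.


V = W / (rho_a * g)
V = 67174 / (2550 * 9.81)
V = 67174 / 25015.50
V = 2.685295 m^3
Dn = V^(1/3) = 2.685295^(1/3)
Dn = 1.3899 m

1.3899


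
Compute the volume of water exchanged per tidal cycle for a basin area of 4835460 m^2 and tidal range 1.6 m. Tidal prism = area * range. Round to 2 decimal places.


Tidal prism = Area * Tidal range
P = 4835460 * 1.6
P = 7736736.00 m^3

7736736.00


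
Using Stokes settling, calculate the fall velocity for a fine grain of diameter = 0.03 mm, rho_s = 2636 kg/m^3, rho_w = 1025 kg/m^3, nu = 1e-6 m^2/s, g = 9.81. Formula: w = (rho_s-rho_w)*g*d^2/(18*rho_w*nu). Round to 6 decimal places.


w = (rho_s - rho_w) * g * d^2 / (18 * rho_w * nu)
d = 0.03 mm = 0.000030 m
rho_s - rho_w = 2636 - 1025 = 1611
Numerator = 1611 * 9.81 * (0.000030)^2 = 0.000014223519
Denominator = 18 * 1025 * 1e-6 = 0.018450
w = 0.000771 m/s

0.000771


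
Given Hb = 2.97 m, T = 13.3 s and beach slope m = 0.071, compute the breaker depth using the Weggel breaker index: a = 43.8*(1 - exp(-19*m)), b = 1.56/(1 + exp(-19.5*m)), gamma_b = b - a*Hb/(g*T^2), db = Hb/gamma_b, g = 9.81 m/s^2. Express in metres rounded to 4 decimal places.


a = 43.8 * (1 - exp(-19 * m))
exp(-19 * 0.071) = exp(-1.3490) = 0.259500
a = 43.8 * (1 - 0.259500) = 32.433916
b = 1.56 / (1 + exp(-19.5 * m))
exp(-19.5 * 0.071) = exp(-1.3845) = 0.250449
b = 1.56 / (1 + 0.250449) = 1.247552
Hb / (g * T^2) = 2.97 / (9.81 * 13.3^2) = 2.97 / 1735.2909 = 0.00171153
gamma_b = b - a * Hb/(g*T^2) = 1.247552 - 32.433916 * 0.00171153 = 1.192040
db = Hb / gamma_b = 2.97 / 1.192040
db = 2.4915 m

2.4915


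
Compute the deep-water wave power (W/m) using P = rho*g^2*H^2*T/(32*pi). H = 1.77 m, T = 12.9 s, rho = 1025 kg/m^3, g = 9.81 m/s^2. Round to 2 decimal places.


P = rho * g^2 * H^2 * T / (32 * pi)
P = 1025 * 9.81^2 * 1.77^2 * 12.9 / (32 * pi)
P = 1025 * 96.2361 * 3.1329 * 12.9 / 100.53096
P = 39655.03 W/m

39655.03


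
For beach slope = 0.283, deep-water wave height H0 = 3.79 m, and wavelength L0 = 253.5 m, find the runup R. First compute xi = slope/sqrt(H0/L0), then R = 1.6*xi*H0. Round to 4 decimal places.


xi = slope / sqrt(H0/L0)
H0/L0 = 3.79/253.5 = 0.014951
sqrt(0.014951) = 0.122273
xi = 0.283 / 0.122273 = 2.314493
R = 1.6 * xi * H0 = 1.6 * 2.314493 * 3.79
R = 14.0351 m

14.0351


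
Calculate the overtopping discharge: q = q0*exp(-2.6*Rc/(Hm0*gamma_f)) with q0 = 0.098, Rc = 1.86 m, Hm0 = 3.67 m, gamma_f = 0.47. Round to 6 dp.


q = q0 * exp(-2.6 * Rc / (Hm0 * gamma_f))
Exponent = -2.6 * 1.86 / (3.67 * 0.47)
= -2.6 * 1.86 / 1.7249
= -2.803641
exp(-2.803641) = 0.060589
q = 0.098 * 0.060589
q = 0.005938 m^3/s/m

0.005938


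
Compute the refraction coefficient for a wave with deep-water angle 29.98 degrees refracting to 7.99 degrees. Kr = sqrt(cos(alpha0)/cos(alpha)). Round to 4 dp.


Kr = sqrt(cos(alpha0) / cos(alpha))
cos(29.98) = 0.866200
cos(7.99) = 0.990292
Kr = sqrt(0.866200 / 0.990292)
Kr = sqrt(0.874691)
Kr = 0.9352

0.9352


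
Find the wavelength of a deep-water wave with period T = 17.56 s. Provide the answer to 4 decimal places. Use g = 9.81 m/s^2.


L0 = g * T^2 / (2 * pi)
L0 = 9.81 * 17.56^2 / (2 * pi)
L0 = 9.81 * 308.3536 / 6.28319
L0 = 3024.9488 / 6.28319
L0 = 481.4356 m

481.4356


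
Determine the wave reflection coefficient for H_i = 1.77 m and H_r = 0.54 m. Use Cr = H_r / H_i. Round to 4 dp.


Cr = H_r / H_i
Cr = 0.54 / 1.77
Cr = 0.3051

0.3051


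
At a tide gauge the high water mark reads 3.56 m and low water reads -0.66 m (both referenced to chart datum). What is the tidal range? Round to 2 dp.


Tidal range = High water - Low water
Tidal range = 3.56 - (-0.66)
Tidal range = 4.22 m

4.22


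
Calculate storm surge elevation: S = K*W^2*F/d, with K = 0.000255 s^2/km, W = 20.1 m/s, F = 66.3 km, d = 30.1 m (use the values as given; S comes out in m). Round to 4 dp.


S = K * W^2 * F / d
W^2 = 20.1^2 = 404.01
S = 0.000255 * 404.01 * 66.3 / 30.1
Numerator = 0.000255 * 404.01 * 66.3 = 6.830395
S = 6.830395 / 30.1 = 0.2269 m

0.2269


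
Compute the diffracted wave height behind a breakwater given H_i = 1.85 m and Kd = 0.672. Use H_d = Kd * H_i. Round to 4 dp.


H_d = Kd * H_i
H_d = 0.672 * 1.85
H_d = 1.2432 m

1.2432


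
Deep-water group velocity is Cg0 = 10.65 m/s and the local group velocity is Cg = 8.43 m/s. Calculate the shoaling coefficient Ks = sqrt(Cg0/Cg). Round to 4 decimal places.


Ks = sqrt(Cg0 / Cg)
Ks = sqrt(10.65 / 8.43)
Ks = sqrt(1.2633)
Ks = 1.1240

1.1240


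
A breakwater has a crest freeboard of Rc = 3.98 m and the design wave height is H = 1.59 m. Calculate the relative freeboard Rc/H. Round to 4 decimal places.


Relative freeboard = Rc / H
= 3.98 / 1.59
= 2.5031

2.5031


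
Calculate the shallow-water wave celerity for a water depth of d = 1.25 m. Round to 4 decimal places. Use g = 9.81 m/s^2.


Using the shallow-water approximation:
C = sqrt(g * d) = sqrt(9.81 * 1.25)
C = sqrt(12.2625)
C = 3.5018 m/s

3.5018


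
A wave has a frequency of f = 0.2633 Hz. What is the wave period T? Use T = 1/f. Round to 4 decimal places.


T = 1 / f
T = 1 / 0.2633
T = 3.7979 s

3.7979


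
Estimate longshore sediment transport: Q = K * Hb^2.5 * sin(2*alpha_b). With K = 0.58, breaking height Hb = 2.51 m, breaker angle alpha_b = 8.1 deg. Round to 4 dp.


Q = K * Hb^2.5 * sin(2 * alpha_b)
Hb^2.5 = 2.51^2.5 = 9.981236
sin(2 * 8.1) = sin(16.2) = 0.278991
Q = 0.58 * 9.981236 * 0.278991
Q = 1.6151 m^3/s

1.6151


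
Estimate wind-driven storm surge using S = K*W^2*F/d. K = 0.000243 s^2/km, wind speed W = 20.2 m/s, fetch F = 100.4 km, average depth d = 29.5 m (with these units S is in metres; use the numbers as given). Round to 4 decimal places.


S = K * W^2 * F / d
W^2 = 20.2^2 = 408.04
S = 0.000243 * 408.04 * 100.4 / 29.5
Numerator = 0.000243 * 408.04 * 100.4 = 9.955033
S = 9.955033 / 29.5 = 0.3375 m

0.3375


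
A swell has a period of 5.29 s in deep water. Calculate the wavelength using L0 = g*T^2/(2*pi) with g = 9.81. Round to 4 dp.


L0 = g * T^2 / (2 * pi)
L0 = 9.81 * 5.29^2 / (2 * pi)
L0 = 9.81 * 27.9841 / 6.28319
L0 = 274.5240 / 6.28319
L0 = 43.6919 m

43.6919


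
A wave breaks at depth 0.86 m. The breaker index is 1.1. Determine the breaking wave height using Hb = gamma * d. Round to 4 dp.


Hb = gamma * d
Hb = 1.1 * 0.86
Hb = 0.9460 m

0.9460


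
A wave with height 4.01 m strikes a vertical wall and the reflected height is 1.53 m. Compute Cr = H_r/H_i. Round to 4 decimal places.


Cr = H_r / H_i
Cr = 1.53 / 4.01
Cr = 0.3815

0.3815


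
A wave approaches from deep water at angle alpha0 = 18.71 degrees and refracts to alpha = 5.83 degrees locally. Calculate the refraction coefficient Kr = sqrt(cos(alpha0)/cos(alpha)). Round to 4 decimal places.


Kr = sqrt(cos(alpha0) / cos(alpha))
cos(18.71) = 0.947154
cos(5.83) = 0.994828
Kr = sqrt(0.947154 / 0.994828)
Kr = sqrt(0.952079)
Kr = 0.9757

0.9757


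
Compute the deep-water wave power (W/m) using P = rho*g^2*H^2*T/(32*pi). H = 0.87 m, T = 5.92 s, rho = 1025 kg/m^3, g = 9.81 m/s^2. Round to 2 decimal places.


P = rho * g^2 * H^2 * T / (32 * pi)
P = 1025 * 9.81^2 * 0.87^2 * 5.92 / (32 * pi)
P = 1025 * 96.2361 * 0.7569 * 5.92 / 100.53096
P = 4396.65 W/m

4396.65


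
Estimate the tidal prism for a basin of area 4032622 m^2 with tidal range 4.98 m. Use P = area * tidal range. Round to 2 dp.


Tidal prism = Area * Tidal range
P = 4032622 * 4.98
P = 20082457.56 m^3

20082457.56


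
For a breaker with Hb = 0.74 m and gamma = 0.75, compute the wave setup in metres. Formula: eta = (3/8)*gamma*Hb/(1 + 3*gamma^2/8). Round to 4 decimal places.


eta = (3/8) * gamma * Hb / (1 + 3*gamma^2/8)
Numerator = (3/8) * 0.75 * 0.74 = 0.208125
Denominator = 1 + 3*0.75^2/8 = 1 + 0.210938 = 1.210938
eta = 0.208125 / 1.210938
eta = 0.1719 m

0.1719


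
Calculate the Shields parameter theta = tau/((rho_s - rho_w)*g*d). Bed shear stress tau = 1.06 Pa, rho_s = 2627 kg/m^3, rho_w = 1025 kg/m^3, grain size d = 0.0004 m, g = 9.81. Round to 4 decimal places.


theta = tau / ((rho_s - rho_w) * g * d)
rho_s - rho_w = 2627 - 1025 = 1602
Denominator = 1602 * 9.81 * 0.0004 = 6.286248
theta = 1.06 / 6.286248
theta = 0.1686

0.1686


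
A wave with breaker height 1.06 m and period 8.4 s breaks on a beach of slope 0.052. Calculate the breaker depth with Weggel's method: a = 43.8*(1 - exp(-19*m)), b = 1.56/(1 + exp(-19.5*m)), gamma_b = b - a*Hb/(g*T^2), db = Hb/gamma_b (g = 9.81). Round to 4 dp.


a = 43.8 * (1 - exp(-19 * m))
exp(-19 * 0.052) = exp(-0.9880) = 0.372321
a = 43.8 * (1 - 0.372321) = 27.492358
b = 1.56 / (1 + exp(-19.5 * m))
exp(-19.5 * 0.052) = exp(-1.0140) = 0.362765
b = 1.56 / (1 + 0.362765) = 1.144731
Hb / (g * T^2) = 1.06 / (9.81 * 8.4^2) = 1.06 / 692.1936 = 0.00153136
gamma_b = b - a * Hb/(g*T^2) = 1.144731 - 27.492358 * 0.00153136 = 1.102631
db = Hb / gamma_b = 1.06 / 1.102631
db = 0.9613 m

0.9613


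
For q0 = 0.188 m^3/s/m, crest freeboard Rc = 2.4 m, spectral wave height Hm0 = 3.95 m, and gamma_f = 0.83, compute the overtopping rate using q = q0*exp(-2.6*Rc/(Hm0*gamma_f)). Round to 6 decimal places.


q = q0 * exp(-2.6 * Rc / (Hm0 * gamma_f))
Exponent = -2.6 * 2.4 / (3.95 * 0.83)
= -2.6 * 2.4 / 3.2785
= -1.903309
exp(-1.903309) = 0.149074
q = 0.188 * 0.149074
q = 0.028026 m^3/s/m

0.028026


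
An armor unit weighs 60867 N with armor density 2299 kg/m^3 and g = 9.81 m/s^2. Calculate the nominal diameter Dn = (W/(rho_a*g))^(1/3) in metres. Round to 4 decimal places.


V = W / (rho_a * g)
V = 60867 / (2299 * 9.81)
V = 60867 / 22553.19
V = 2.698820 m^3
Dn = V^(1/3) = 2.698820^(1/3)
Dn = 1.3923 m

1.3923


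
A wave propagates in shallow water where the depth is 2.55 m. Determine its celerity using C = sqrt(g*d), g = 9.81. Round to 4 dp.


Using the shallow-water approximation:
C = sqrt(g * d) = sqrt(9.81 * 2.55)
C = sqrt(25.0155)
C = 5.0015 m/s

5.0015


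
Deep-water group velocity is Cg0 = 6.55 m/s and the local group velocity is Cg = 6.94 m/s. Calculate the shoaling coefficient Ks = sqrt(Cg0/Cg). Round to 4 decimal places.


Ks = sqrt(Cg0 / Cg)
Ks = sqrt(6.55 / 6.94)
Ks = sqrt(0.9438)
Ks = 0.9715

0.9715


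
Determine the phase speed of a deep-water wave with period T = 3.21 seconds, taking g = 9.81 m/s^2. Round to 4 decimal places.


We use the deep-water celerity formula:
C = g * T / (2 * pi)
C = 9.81 * 3.21 / (2 * 3.14159...)
C = 31.490100 / 6.283185
C = 5.0118 m/s

5.0118


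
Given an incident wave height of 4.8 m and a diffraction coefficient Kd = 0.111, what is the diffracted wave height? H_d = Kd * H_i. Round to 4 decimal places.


H_d = Kd * H_i
H_d = 0.111 * 4.8
H_d = 0.5328 m

0.5328


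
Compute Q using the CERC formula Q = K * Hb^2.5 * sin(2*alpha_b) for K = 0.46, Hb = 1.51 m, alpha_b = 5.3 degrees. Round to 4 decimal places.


Q = K * Hb^2.5 * sin(2 * alpha_b)
Hb^2.5 = 1.51^2.5 = 2.801834
sin(2 * 5.3) = sin(10.6) = 0.183951
Q = 0.46 * 2.801834 * 0.183951
Q = 0.2371 m^3/s

0.2371


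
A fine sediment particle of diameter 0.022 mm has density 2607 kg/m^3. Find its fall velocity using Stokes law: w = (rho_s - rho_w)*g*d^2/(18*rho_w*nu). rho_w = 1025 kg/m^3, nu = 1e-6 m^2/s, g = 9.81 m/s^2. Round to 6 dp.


w = (rho_s - rho_w) * g * d^2 / (18 * rho_w * nu)
d = 0.022 mm = 0.000022 m
rho_s - rho_w = 2607 - 1025 = 1582
Numerator = 1582 * 9.81 * (0.000022)^2 = 0.000007511399
Denominator = 18 * 1025 * 1e-6 = 0.018450
w = 0.000407 m/s

0.000407


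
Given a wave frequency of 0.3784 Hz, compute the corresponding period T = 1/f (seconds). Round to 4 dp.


T = 1 / f
T = 1 / 0.3784
T = 2.6427 s

2.6427


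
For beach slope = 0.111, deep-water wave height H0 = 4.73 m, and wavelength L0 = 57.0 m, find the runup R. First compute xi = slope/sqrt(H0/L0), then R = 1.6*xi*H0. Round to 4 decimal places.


xi = slope / sqrt(H0/L0)
H0/L0 = 4.73/57.0 = 0.082982
sqrt(0.082982) = 0.288067
xi = 0.111 / 0.288067 = 0.385327
R = 1.6 * xi * H0 = 1.6 * 0.385327 * 4.73
R = 2.9162 m

2.9162


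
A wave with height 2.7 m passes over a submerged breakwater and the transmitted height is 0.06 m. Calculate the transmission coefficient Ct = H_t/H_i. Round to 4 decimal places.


Ct = H_t / H_i
Ct = 0.06 / 2.7
Ct = 0.0222

0.0222


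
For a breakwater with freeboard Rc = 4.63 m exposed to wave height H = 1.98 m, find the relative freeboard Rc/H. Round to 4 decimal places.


Relative freeboard = Rc / H
= 4.63 / 1.98
= 2.3384

2.3384


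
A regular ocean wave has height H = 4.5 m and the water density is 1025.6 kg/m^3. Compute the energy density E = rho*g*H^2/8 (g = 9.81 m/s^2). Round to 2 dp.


E = (1/8) * rho * g * H^2
E = (1/8) * 1025.6 * 9.81 * 4.5^2
E = 0.125 * 1025.6 * 9.81 * 20.2500
E = 25467.25 J/m^2

25467.25


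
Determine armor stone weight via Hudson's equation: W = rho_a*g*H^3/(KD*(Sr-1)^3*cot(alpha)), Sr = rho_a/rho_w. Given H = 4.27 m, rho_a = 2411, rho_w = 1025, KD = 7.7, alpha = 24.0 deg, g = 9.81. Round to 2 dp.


Sr = rho_a / rho_w = 2411 / 1025 = 2.352195
(Sr - 1) = 1.352195
(Sr - 1)^3 = 2.472396
cot(24.0) = 1 / tan(24.0) = 1 / 0.445229 = 2.246037
Numerator = 2411 * 9.81 * 4.27^3 = 1841407.2250
Denominator = 7.7 * 2.472396 * 2.246037 = 42.758817
W = 1841407.2250 / 42.758817
W = 43064.97 N

43064.97


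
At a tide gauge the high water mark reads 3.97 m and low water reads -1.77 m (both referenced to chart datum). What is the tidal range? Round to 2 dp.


Tidal range = High water - Low water
Tidal range = 3.97 - (-1.77)
Tidal range = 5.74 m

5.74


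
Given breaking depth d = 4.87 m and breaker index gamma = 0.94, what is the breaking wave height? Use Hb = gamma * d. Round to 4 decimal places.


Hb = gamma * d
Hb = 0.94 * 4.87
Hb = 4.5778 m

4.5778


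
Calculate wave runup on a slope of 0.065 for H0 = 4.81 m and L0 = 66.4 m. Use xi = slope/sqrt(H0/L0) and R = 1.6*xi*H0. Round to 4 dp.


xi = slope / sqrt(H0/L0)
H0/L0 = 4.81/66.4 = 0.072440
sqrt(0.072440) = 0.269146
xi = 0.065 / 0.269146 = 0.241504
R = 1.6 * xi * H0 = 1.6 * 0.241504 * 4.81
R = 1.8586 m

1.8586


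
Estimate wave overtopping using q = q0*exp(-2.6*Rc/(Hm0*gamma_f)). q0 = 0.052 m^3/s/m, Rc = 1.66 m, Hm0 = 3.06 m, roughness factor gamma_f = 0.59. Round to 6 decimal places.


q = q0 * exp(-2.6 * Rc / (Hm0 * gamma_f))
Exponent = -2.6 * 1.66 / (3.06 * 0.59)
= -2.6 * 1.66 / 1.8054
= -2.390606
exp(-2.390606) = 0.091574
q = 0.052 * 0.091574
q = 0.004762 m^3/s/m

0.004762


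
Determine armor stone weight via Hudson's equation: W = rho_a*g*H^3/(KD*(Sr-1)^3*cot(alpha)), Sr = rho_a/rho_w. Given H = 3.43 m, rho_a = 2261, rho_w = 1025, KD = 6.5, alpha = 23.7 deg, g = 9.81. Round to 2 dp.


Sr = rho_a / rho_w = 2261 / 1025 = 2.205854
(Sr - 1) = 1.205854
(Sr - 1)^3 = 1.753411
cot(23.7) = 1 / tan(23.7) = 1 / 0.438969 = 2.278064
Numerator = 2261 * 9.81 * 3.43^3 = 895059.5482
Denominator = 6.5 * 1.753411 * 2.278064 = 25.963487
W = 895059.5482 / 25.963487
W = 34473.78 N

34473.78


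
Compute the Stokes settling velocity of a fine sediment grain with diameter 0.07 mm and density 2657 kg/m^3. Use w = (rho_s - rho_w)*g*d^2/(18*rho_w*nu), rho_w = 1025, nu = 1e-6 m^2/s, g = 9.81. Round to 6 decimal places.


w = (rho_s - rho_w) * g * d^2 / (18 * rho_w * nu)
d = 0.07 mm = 0.000070 m
rho_s - rho_w = 2657 - 1025 = 1632
Numerator = 1632 * 9.81 * (0.000070)^2 = 0.000078448608
Denominator = 18 * 1025 * 1e-6 = 0.018450
w = 0.004252 m/s

0.004252


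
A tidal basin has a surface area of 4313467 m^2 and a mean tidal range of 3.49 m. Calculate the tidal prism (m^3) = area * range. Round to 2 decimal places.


Tidal prism = Area * Tidal range
P = 4313467 * 3.49
P = 15053999.83 m^3

15053999.83


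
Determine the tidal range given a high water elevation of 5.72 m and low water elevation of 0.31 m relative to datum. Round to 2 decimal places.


Tidal range = High water - Low water
Tidal range = 5.72 - (0.31)
Tidal range = 5.41 m

5.41


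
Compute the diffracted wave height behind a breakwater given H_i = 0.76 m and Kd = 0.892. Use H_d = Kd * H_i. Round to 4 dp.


H_d = Kd * H_i
H_d = 0.892 * 0.76
H_d = 0.6779 m

0.6779


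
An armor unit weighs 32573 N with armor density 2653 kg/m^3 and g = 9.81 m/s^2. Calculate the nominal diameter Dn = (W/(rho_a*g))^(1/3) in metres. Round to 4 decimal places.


V = W / (rho_a * g)
V = 32573 / (2653 * 9.81)
V = 32573 / 26025.93
V = 1.251560 m^3
Dn = V^(1/3) = 1.251560^(1/3)
Dn = 1.0777 m

1.0777


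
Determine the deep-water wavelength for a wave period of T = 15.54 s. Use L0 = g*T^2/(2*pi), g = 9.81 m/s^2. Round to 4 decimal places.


L0 = g * T^2 / (2 * pi)
L0 = 9.81 * 15.54^2 / (2 * pi)
L0 = 9.81 * 241.4916 / 6.28319
L0 = 2369.0326 / 6.28319
L0 = 377.0432 m

377.0432


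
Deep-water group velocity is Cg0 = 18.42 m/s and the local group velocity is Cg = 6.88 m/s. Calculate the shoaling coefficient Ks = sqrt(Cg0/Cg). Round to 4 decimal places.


Ks = sqrt(Cg0 / Cg)
Ks = sqrt(18.42 / 6.88)
Ks = sqrt(2.6773)
Ks = 1.6363

1.6363


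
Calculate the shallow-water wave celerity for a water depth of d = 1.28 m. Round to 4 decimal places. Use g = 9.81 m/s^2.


Using the shallow-water approximation:
C = sqrt(g * d) = sqrt(9.81 * 1.28)
C = sqrt(12.5568)
C = 3.5436 m/s

3.5436


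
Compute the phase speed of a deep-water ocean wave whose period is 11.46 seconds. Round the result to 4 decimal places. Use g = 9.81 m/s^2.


We use the deep-water celerity formula:
C = g * T / (2 * pi)
C = 9.81 * 11.46 / (2 * 3.14159...)
C = 112.422600 / 6.283185
C = 17.8926 m/s

17.8926


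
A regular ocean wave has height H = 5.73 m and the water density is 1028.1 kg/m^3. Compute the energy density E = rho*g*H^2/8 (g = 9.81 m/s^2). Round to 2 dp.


E = (1/8) * rho * g * H^2
E = (1/8) * 1028.1 * 9.81 * 5.73^2
E = 0.125 * 1028.1 * 9.81 * 32.8329
E = 41392.69 J/m^2

41392.69


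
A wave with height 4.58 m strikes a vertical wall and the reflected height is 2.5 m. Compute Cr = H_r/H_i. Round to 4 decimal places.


Cr = H_r / H_i
Cr = 2.5 / 4.58
Cr = 0.5459

0.5459


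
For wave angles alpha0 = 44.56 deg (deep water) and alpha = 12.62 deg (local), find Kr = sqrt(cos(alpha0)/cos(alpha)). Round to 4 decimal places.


Kr = sqrt(cos(alpha0) / cos(alpha))
cos(44.56) = 0.712516
cos(12.62) = 0.975841
Kr = sqrt(0.712516 / 0.975841)
Kr = sqrt(0.730156)
Kr = 0.8545

0.8545


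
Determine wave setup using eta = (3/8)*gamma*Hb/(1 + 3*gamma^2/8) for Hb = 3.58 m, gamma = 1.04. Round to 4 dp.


eta = (3/8) * gamma * Hb / (1 + 3*gamma^2/8)
Numerator = (3/8) * 1.04 * 3.58 = 1.396200
Denominator = 1 + 3*1.04^2/8 = 1 + 0.405600 = 1.405600
eta = 1.396200 / 1.405600
eta = 0.9933 m

0.9933


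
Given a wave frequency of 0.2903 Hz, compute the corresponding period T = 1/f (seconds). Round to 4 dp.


T = 1 / f
T = 1 / 0.2903
T = 3.4447 s

3.4447


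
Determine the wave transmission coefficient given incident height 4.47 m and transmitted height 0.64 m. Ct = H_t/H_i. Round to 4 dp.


Ct = H_t / H_i
Ct = 0.64 / 4.47
Ct = 0.1432

0.1432


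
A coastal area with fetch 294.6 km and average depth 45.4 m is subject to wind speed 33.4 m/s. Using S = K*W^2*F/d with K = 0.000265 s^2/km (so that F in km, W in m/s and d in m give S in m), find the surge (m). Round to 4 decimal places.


S = K * W^2 * F / d
W^2 = 33.4^2 = 1115.56
S = 0.000265 * 1115.56 * 294.6 / 45.4
Numerator = 0.000265 * 1115.56 * 294.6 = 87.090654
S = 87.090654 / 45.4 = 1.9183 m

1.9183


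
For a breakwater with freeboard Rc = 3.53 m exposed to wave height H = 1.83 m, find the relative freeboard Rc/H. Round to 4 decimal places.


Relative freeboard = Rc / H
= 3.53 / 1.83
= 1.9290

1.9290


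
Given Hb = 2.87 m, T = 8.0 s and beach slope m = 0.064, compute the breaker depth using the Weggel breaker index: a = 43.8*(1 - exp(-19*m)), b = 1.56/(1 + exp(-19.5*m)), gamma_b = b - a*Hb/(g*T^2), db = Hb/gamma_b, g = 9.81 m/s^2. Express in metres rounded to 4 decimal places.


a = 43.8 * (1 - exp(-19 * m))
exp(-19 * 0.064) = exp(-1.2160) = 0.296413
a = 43.8 * (1 - 0.296413) = 30.817091
b = 1.56 / (1 + exp(-19.5 * m))
exp(-19.5 * 0.064) = exp(-1.2480) = 0.287078
b = 1.56 / (1 + 0.287078) = 1.212047
Hb / (g * T^2) = 2.87 / (9.81 * 8.0^2) = 2.87 / 627.8400 = 0.00457123
gamma_b = b - a * Hb/(g*T^2) = 1.212047 - 30.817091 * 0.00457123 = 1.071175
db = Hb / gamma_b = 2.87 / 1.071175
db = 2.6793 m

2.6793


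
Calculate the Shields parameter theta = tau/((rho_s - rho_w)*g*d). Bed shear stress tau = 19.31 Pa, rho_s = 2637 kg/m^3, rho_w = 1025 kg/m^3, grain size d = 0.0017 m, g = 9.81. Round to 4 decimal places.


theta = tau / ((rho_s - rho_w) * g * d)
rho_s - rho_w = 2637 - 1025 = 1612
Denominator = 1612 * 9.81 * 0.0017 = 26.883324
theta = 19.31 / 26.883324
theta = 0.7183

0.7183


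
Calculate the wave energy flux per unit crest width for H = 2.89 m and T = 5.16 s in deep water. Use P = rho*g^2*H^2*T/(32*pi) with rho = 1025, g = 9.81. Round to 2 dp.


P = rho * g^2 * H^2 * T / (32 * pi)
P = 1025 * 9.81^2 * 2.89^2 * 5.16 / (32 * pi)
P = 1025 * 96.2361 * 8.3521 * 5.16 / 100.53096
P = 42287.05 W/m

42287.05


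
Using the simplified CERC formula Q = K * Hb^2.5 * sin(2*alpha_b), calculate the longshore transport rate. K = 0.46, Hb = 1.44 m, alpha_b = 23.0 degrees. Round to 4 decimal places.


Q = K * Hb^2.5 * sin(2 * alpha_b)
Hb^2.5 = 1.44^2.5 = 2.488320
sin(2 * 23.0) = sin(46.0) = 0.719340
Q = 0.46 * 2.488320 * 0.719340
Q = 0.8234 m^3/s

0.8234


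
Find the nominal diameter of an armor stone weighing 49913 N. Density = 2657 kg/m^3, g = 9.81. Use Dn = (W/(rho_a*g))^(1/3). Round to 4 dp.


V = W / (rho_a * g)
V = 49913 / (2657 * 9.81)
V = 49913 / 26065.17
V = 1.914931 m^3
Dn = V^(1/3) = 1.914931^(1/3)
Dn = 1.2418 m

1.2418


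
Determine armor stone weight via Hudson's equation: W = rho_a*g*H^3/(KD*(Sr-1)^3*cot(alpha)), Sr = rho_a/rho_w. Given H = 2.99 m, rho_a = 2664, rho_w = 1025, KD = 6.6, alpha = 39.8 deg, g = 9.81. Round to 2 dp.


Sr = rho_a / rho_w = 2664 / 1025 = 2.599024
(Sr - 1) = 1.599024
(Sr - 1)^3 = 4.088512
cot(39.8) = 1 / tan(39.8) = 1 / 0.833169 = 1.200237
Numerator = 2664 * 9.81 * 2.99^3 = 698581.0375
Denominator = 6.6 * 4.088512 * 1.200237 = 32.387417
W = 698581.0375 / 32.387417
W = 21569.52 N

21569.52


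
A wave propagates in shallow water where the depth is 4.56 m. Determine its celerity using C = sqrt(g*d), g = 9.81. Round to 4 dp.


Using the shallow-water approximation:
C = sqrt(g * d) = sqrt(9.81 * 4.56)
C = sqrt(44.7336)
C = 6.6883 m/s

6.6883


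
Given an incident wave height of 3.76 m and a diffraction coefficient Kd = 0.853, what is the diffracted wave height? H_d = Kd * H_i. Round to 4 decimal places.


H_d = Kd * H_i
H_d = 0.853 * 3.76
H_d = 3.2073 m

3.2073


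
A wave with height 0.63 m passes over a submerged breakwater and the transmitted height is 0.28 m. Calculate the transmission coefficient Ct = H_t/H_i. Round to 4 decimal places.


Ct = H_t / H_i
Ct = 0.28 / 0.63
Ct = 0.4444

0.4444


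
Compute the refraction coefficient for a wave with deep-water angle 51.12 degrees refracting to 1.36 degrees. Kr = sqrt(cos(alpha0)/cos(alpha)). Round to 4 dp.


Kr = sqrt(cos(alpha0) / cos(alpha))
cos(51.12) = 0.627691
cos(1.36) = 0.999718
Kr = sqrt(0.627691 / 0.999718)
Kr = sqrt(0.627868)
Kr = 0.7924

0.7924


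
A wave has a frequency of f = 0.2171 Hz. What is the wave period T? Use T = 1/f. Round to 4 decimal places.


T = 1 / f
T = 1 / 0.2171
T = 4.6062 s

4.6062


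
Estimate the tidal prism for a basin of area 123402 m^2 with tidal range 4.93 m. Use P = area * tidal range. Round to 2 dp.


Tidal prism = Area * Tidal range
P = 123402 * 4.93
P = 608371.86 m^3

608371.86


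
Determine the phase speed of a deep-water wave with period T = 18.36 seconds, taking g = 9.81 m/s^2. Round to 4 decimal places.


We use the deep-water celerity formula:
C = g * T / (2 * pi)
C = 9.81 * 18.36 / (2 * 3.14159...)
C = 180.111600 / 6.283185
C = 28.6657 m/s

28.6657


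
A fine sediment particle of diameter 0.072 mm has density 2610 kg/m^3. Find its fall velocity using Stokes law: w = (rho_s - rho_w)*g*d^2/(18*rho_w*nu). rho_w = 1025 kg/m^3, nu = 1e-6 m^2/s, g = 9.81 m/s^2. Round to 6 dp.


w = (rho_s - rho_w) * g * d^2 / (18 * rho_w * nu)
d = 0.072 mm = 0.000072 m
rho_s - rho_w = 2610 - 1025 = 1585
Numerator = 1585 * 9.81 * (0.000072)^2 = 0.000080605238
Denominator = 18 * 1025 * 1e-6 = 0.018450
w = 0.004369 m/s

0.004369


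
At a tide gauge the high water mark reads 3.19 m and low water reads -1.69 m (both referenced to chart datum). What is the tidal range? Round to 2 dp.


Tidal range = High water - Low water
Tidal range = 3.19 - (-1.69)
Tidal range = 4.88 m

4.88


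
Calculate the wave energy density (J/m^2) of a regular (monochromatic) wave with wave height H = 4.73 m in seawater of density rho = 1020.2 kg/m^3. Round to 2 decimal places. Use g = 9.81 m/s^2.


E = (1/8) * rho * g * H^2
E = (1/8) * 1020.2 * 9.81 * 4.73^2
E = 0.125 * 1020.2 * 9.81 * 22.3729
E = 27988.95 J/m^2

27988.95


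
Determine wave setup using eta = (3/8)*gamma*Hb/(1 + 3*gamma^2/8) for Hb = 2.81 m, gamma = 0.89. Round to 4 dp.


eta = (3/8) * gamma * Hb / (1 + 3*gamma^2/8)
Numerator = (3/8) * 0.89 * 2.81 = 0.937837
Denominator = 1 + 3*0.89^2/8 = 1 + 0.297038 = 1.297038
eta = 0.937837 / 1.297038
eta = 0.7231 m

0.7231


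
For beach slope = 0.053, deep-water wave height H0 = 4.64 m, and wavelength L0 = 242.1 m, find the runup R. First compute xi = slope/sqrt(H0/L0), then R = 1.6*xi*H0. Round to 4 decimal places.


xi = slope / sqrt(H0/L0)
H0/L0 = 4.64/242.1 = 0.019166
sqrt(0.019166) = 0.138440
xi = 0.053 / 0.138440 = 0.382837
R = 1.6 * xi * H0 = 1.6 * 0.382837 * 4.64
R = 2.8422 m

2.8422


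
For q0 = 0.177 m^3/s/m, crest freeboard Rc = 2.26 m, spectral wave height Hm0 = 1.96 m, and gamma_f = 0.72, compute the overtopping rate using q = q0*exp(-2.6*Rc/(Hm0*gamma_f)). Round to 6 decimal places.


q = q0 * exp(-2.6 * Rc / (Hm0 * gamma_f))
Exponent = -2.6 * 2.26 / (1.96 * 0.72)
= -2.6 * 2.26 / 1.4112
= -4.163832
exp(-4.163832) = 0.015548
q = 0.177 * 0.015548
q = 0.002752 m^3/s/m

0.002752


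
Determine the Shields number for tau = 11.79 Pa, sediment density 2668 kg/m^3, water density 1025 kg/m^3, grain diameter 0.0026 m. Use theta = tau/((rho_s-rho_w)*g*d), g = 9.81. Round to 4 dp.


theta = tau / ((rho_s - rho_w) * g * d)
rho_s - rho_w = 2668 - 1025 = 1643
Denominator = 1643 * 9.81 * 0.0026 = 41.906358
theta = 11.79 / 41.906358
theta = 0.2813

0.2813


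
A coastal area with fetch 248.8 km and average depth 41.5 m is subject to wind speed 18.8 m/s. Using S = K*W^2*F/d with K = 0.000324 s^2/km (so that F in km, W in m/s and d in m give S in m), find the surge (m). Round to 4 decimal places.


S = K * W^2 * F / d
W^2 = 18.8^2 = 353.44
S = 0.000324 * 353.44 * 248.8 / 41.5
Numerator = 0.000324 * 353.44 * 248.8 = 28.491223
S = 28.491223 / 41.5 = 0.6865 m

0.6865


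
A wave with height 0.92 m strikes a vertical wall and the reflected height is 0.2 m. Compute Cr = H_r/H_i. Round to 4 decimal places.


Cr = H_r / H_i
Cr = 0.2 / 0.92
Cr = 0.2174

0.2174


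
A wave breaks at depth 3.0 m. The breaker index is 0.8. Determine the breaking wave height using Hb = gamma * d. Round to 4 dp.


Hb = gamma * d
Hb = 0.8 * 3.0
Hb = 2.4000 m

2.4000


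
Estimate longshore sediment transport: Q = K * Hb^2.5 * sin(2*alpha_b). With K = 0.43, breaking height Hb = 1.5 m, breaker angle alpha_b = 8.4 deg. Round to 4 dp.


Q = K * Hb^2.5 * sin(2 * alpha_b)
Hb^2.5 = 1.5^2.5 = 2.755676
sin(2 * 8.4) = sin(16.8) = 0.289032
Q = 0.43 * 2.755676 * 0.289032
Q = 0.3425 m^3/s

0.3425


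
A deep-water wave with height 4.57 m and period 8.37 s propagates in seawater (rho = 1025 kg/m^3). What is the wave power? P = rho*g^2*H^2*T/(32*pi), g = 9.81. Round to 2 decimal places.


P = rho * g^2 * H^2 * T / (32 * pi)
P = 1025 * 9.81^2 * 4.57^2 * 8.37 / (32 * pi)
P = 1025 * 96.2361 * 20.8849 * 8.37 / 100.53096
P = 171522.02 W/m

171522.02


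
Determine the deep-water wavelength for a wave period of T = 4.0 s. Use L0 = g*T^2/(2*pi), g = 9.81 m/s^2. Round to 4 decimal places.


L0 = g * T^2 / (2 * pi)
L0 = 9.81 * 4.0^2 / (2 * pi)
L0 = 9.81 * 16.0000 / 6.28319
L0 = 156.9600 / 6.28319
L0 = 24.9810 m

24.9810


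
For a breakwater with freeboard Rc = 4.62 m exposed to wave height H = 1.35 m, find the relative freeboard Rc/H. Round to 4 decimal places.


Relative freeboard = Rc / H
= 4.62 / 1.35
= 3.4222

3.4222


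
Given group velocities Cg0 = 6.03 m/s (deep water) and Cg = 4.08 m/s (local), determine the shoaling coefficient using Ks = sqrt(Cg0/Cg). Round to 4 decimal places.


Ks = sqrt(Cg0 / Cg)
Ks = sqrt(6.03 / 4.08)
Ks = sqrt(1.4779)
Ks = 1.2157

1.2157


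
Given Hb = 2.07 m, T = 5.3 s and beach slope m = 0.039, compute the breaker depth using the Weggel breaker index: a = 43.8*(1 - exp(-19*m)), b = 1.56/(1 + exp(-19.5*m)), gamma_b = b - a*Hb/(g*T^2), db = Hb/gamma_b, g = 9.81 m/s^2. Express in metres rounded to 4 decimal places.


a = 43.8 * (1 - exp(-19 * m))
exp(-19 * 0.039) = exp(-0.7410) = 0.476637
a = 43.8 * (1 - 0.476637) = 22.923298
b = 1.56 / (1 + exp(-19.5 * m))
exp(-19.5 * 0.039) = exp(-0.7605) = 0.467433
b = 1.56 / (1 + 0.467433) = 1.063081
Hb / (g * T^2) = 2.07 / (9.81 * 5.3^2) = 2.07 / 275.5629 = 0.00751190
gamma_b = b - a * Hb/(g*T^2) = 1.063081 - 22.923298 * 0.00751190 = 0.890884
db = Hb / gamma_b = 2.07 / 0.890884
db = 2.3235 m

2.3235


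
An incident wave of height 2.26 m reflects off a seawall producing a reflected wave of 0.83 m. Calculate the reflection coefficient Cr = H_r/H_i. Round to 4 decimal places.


Cr = H_r / H_i
Cr = 0.83 / 2.26
Cr = 0.3673

0.3673


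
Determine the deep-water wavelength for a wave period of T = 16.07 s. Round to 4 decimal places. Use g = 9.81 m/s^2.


L0 = g * T^2 / (2 * pi)
L0 = 9.81 * 16.07^2 / (2 * pi)
L0 = 9.81 * 258.2449 / 6.28319
L0 = 2533.3825 / 6.28319
L0 = 403.2003 m

403.2003


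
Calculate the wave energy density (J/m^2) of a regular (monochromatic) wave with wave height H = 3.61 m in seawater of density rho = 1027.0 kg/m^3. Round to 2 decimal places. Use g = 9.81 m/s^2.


E = (1/8) * rho * g * H^2
E = (1/8) * 1027.0 * 9.81 * 3.61^2
E = 0.125 * 1027.0 * 9.81 * 13.0321
E = 16412.09 J/m^2

16412.09


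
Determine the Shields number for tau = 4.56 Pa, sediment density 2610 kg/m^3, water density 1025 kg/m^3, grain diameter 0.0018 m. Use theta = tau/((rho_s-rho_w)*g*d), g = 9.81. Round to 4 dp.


theta = tau / ((rho_s - rho_w) * g * d)
rho_s - rho_w = 2610 - 1025 = 1585
Denominator = 1585 * 9.81 * 0.0018 = 27.987930
theta = 4.56 / 27.987930
theta = 0.1629

0.1629


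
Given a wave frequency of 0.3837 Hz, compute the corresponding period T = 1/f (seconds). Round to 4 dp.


T = 1 / f
T = 1 / 0.3837
T = 2.6062 s

2.6062


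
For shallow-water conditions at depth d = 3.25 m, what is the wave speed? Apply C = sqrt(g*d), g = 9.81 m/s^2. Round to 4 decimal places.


Using the shallow-water approximation:
C = sqrt(g * d) = sqrt(9.81 * 3.25)
C = sqrt(31.8825)
C = 5.6465 m/s

5.6465


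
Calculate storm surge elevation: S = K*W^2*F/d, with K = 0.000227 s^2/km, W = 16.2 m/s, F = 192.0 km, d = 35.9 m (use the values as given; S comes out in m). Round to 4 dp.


S = K * W^2 * F / d
W^2 = 16.2^2 = 262.44
S = 0.000227 * 262.44 * 192.0 / 35.9
Numerator = 0.000227 * 262.44 * 192.0 = 11.438185
S = 11.438185 / 35.9 = 0.3186 m

0.3186


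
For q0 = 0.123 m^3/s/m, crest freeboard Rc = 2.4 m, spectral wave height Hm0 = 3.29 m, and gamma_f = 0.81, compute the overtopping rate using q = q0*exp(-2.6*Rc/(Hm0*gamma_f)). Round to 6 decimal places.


q = q0 * exp(-2.6 * Rc / (Hm0 * gamma_f))
Exponent = -2.6 * 2.4 / (3.29 * 0.81)
= -2.6 * 2.4 / 2.6649
= -2.341551
exp(-2.341551) = 0.096178
q = 0.123 * 0.096178
q = 0.011830 m^3/s/m

0.011830


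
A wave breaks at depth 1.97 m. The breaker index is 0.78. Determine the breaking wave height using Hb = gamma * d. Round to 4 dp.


Hb = gamma * d
Hb = 0.78 * 1.97
Hb = 1.5366 m

1.5366


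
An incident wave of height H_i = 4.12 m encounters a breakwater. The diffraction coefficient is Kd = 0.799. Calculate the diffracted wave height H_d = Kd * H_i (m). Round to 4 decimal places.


H_d = Kd * H_i
H_d = 0.799 * 4.12
H_d = 3.2919 m

3.2919


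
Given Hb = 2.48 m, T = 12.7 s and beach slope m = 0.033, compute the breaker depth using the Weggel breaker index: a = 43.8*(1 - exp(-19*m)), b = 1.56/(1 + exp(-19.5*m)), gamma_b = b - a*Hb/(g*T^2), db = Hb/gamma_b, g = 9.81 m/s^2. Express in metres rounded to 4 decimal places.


a = 43.8 * (1 - exp(-19 * m))
exp(-19 * 0.033) = exp(-0.6270) = 0.534192
a = 43.8 * (1 - 0.534192) = 20.402391
b = 1.56 / (1 + exp(-19.5 * m))
exp(-19.5 * 0.033) = exp(-0.6435) = 0.525450
b = 1.56 / (1 + 0.525450) = 1.022649
Hb / (g * T^2) = 2.48 / (9.81 * 12.7^2) = 2.48 / 1582.2549 = 0.00156738
gamma_b = b - a * Hb/(g*T^2) = 1.022649 - 20.402391 * 0.00156738 = 0.990671
db = Hb / gamma_b = 2.48 / 0.990671
db = 2.5034 m

2.5034


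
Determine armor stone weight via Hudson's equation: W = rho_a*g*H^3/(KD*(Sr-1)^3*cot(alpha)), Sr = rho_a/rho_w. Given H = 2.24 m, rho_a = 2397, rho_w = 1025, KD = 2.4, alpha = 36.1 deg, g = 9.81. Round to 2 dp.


Sr = rho_a / rho_w = 2397 / 1025 = 2.338537
(Sr - 1) = 1.338537
(Sr - 1)^3 = 2.398229
cot(36.1) = 1 / tan(36.1) = 1 / 0.729213 = 1.371342
Numerator = 2397 * 9.81 * 2.24^3 = 264290.2224
Denominator = 2.4 * 2.398229 * 1.371342 = 7.893104
W = 264290.2224 / 7.893104
W = 33483.68 N

33483.68


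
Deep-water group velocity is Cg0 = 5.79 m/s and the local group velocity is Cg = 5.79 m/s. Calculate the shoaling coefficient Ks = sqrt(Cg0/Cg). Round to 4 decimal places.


Ks = sqrt(Cg0 / Cg)
Ks = sqrt(5.79 / 5.79)
Ks = sqrt(1.0000)
Ks = 1.0000

1.0000


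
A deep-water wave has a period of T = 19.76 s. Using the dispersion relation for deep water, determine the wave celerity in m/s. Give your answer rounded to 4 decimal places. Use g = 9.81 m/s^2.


We use the deep-water celerity formula:
C = g * T / (2 * pi)
C = 9.81 * 19.76 / (2 * 3.14159...)
C = 193.845600 / 6.283185
C = 30.8515 m/s

30.8515


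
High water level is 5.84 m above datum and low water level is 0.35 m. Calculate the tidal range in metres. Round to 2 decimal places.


Tidal range = High water - Low water
Tidal range = 5.84 - (0.35)
Tidal range = 5.49 m

5.49


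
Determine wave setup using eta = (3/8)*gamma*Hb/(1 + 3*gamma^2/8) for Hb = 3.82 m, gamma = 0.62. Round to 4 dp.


eta = (3/8) * gamma * Hb / (1 + 3*gamma^2/8)
Numerator = (3/8) * 0.62 * 3.82 = 0.888150
Denominator = 1 + 3*0.62^2/8 = 1 + 0.144150 = 1.144150
eta = 0.888150 / 1.144150
eta = 0.7763 m

0.7763


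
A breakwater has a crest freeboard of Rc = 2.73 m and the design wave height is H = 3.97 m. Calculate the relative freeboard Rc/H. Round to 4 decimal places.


Relative freeboard = Rc / H
= 2.73 / 3.97
= 0.6877

0.6877


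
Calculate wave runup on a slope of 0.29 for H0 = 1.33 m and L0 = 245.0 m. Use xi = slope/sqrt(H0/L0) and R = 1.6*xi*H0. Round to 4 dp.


xi = slope / sqrt(H0/L0)
H0/L0 = 1.33/245.0 = 0.005429
sqrt(0.005429) = 0.073679
xi = 0.29 / 0.073679 = 3.936001
R = 1.6 * xi * H0 = 1.6 * 3.936001 * 1.33
R = 8.3758 m

8.3758


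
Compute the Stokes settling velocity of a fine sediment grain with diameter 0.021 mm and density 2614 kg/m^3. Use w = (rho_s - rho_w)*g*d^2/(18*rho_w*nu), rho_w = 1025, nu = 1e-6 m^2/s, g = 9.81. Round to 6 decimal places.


w = (rho_s - rho_w) * g * d^2 / (18 * rho_w * nu)
d = 0.021 mm = 0.000021 m
rho_s - rho_w = 2614 - 1025 = 1589
Numerator = 1589 * 9.81 * (0.000021)^2 = 0.000006874348
Denominator = 18 * 1025 * 1e-6 = 0.018450
w = 0.000373 m/s

0.000373


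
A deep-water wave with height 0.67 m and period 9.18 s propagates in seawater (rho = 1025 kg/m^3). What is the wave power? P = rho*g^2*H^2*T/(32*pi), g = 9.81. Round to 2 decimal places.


P = rho * g^2 * H^2 * T / (32 * pi)
P = 1025 * 9.81^2 * 0.67^2 * 9.18 / (32 * pi)
P = 1025 * 96.2361 * 0.4489 * 9.18 / 100.53096
P = 4043.47 W/m

4043.47


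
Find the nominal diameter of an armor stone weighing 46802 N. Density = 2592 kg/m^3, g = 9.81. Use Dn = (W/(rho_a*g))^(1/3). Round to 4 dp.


V = W / (rho_a * g)
V = 46802 / (2592 * 9.81)
V = 46802 / 25427.52
V = 1.840604 m^3
Dn = V^(1/3) = 1.840604^(1/3)
Dn = 1.2255 m

1.2255


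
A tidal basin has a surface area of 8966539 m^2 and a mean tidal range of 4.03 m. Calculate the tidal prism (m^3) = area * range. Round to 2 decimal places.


Tidal prism = Area * Tidal range
P = 8966539 * 4.03
P = 36135152.17 m^3

36135152.17


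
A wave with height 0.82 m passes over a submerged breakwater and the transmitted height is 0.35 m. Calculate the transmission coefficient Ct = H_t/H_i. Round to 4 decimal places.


Ct = H_t / H_i
Ct = 0.35 / 0.82
Ct = 0.4268

0.4268
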